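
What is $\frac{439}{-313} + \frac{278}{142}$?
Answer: $\frac{12338}{22223} \approx 0.55519$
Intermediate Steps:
$\frac{439}{-313} + \frac{278}{142} = 439 \left(- \frac{1}{313}\right) + 278 \cdot \frac{1}{142} = - \frac{439}{313} + \frac{139}{71} = \frac{12338}{22223}$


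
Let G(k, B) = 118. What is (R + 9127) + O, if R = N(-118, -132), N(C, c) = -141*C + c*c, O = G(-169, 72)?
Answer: 43307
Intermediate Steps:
O = 118
N(C, c) = c**2 - 141*C (N(C, c) = -141*C + c**2 = c**2 - 141*C)
R = 34062 (R = (-132)**2 - 141*(-118) = 17424 + 16638 = 34062)
(R + 9127) + O = (34062 + 9127) + 118 = 43189 + 118 = 43307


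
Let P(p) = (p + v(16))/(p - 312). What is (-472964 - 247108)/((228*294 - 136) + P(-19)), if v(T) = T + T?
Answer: -238343832/22142563 ≈ -10.764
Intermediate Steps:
v(T) = 2*T
P(p) = (32 + p)/(-312 + p) (P(p) = (p + 2*16)/(p - 312) = (p + 32)/(-312 + p) = (32 + p)/(-312 + p))
(-472964 - 247108)/((228*294 - 136) + P(-19)) = (-472964 - 247108)/((228*294 - 136) + (32 - 19)/(-312 - 19)) = -720072/((67032 - 136) + 13/(-331)) = -720072/(66896 - 1/331*13) = -720072/(66896 - 13/331) = -720072/22142563/331 = -720072*331/22142563 = -238343832/22142563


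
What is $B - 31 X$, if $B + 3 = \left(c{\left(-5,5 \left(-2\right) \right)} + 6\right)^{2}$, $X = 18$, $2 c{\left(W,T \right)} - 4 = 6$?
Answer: $-440$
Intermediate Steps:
$c{\left(W,T \right)} = 5$ ($c{\left(W,T \right)} = 2 + \frac{1}{2} \cdot 6 = 2 + 3 = 5$)
$B = 118$ ($B = -3 + \left(5 + 6\right)^{2} = -3 + 11^{2} = -3 + 121 = 118$)
$B - 31 X = 118 - 558 = -440$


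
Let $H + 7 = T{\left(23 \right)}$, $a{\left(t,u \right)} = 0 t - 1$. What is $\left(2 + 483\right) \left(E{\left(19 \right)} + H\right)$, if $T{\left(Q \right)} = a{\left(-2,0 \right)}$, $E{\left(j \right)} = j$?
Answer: $5335$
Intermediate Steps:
$a{\left(t,u \right)} = -1$ ($a{\left(t,u \right)} = 0 - 1 = -1$)
$T{\left(Q \right)} = -1$
$H = -8$ ($H = -7 - 1 = -8$)
$\left(2 + 483\right) \left(E{\left(19 \right)} + H\right) = \left(2 + 483\right) \left(19 - 8\right) = 485 \cdot 11 = 5335$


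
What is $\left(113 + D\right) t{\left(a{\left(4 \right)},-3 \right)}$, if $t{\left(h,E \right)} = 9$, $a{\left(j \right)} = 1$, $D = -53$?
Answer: $540$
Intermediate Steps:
$\left(113 + D\right) t{\left(a{\left(4 \right)},-3 \right)} = \left(113 - 53\right) 9 = 60 \cdot 9 = 540$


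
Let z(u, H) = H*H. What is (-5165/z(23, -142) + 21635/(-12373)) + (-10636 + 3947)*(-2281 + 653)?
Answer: 2716859740260339/249489172 ≈ 1.0890e+7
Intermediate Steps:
z(u, H) = H**2
(-5165/z(23, -142) + 21635/(-12373)) + (-10636 + 3947)*(-2281 + 653) = (-5165/((-142)**2) + 21635/(-12373)) + (-10636 + 3947)*(-2281 + 653) = (-5165/20164 + 21635*(-1/12373)) - 6689*(-1628) = (-5165*1/20164 - 21635/12373) + 10889692 = (-5165/20164 - 21635/12373) + 10889692 = -500154685/249489172 + 10889692 = 2716859740260339/249489172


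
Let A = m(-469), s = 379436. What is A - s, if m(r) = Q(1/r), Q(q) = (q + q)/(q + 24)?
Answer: -4270552182/11255 ≈ -3.7944e+5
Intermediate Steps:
Q(q) = 2*q/(24 + q) (Q(q) = (2*q)/(24 + q) = 2*q/(24 + q))
m(r) = 2/(r*(24 + 1/r))
A = -2/11255 (A = 2/(1 + 24*(-469)) = 2/(1 - 11256) = 2/(-11255) = 2*(-1/11255) = -2/11255 ≈ -0.00017770)
A - s = -2/11255 - 1*379436 = -2/11255 - 379436 = -4270552182/11255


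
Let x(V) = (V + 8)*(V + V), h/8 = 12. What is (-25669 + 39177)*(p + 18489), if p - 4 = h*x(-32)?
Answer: 2241639092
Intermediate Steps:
h = 96 (h = 8*12 = 96)
x(V) = 2*V*(8 + V) (x(V) = (8 + V)*(2*V) = 2*V*(8 + V))
p = 147460 (p = 4 + 96*(2*(-32)*(8 - 32)) = 4 + 96*(2*(-32)*(-24)) = 4 + 96*1536 = 4 + 147456 = 147460)
(-25669 + 39177)*(p + 18489) = (-25669 + 39177)*(147460 + 18489) = 13508*165949 = 2241639092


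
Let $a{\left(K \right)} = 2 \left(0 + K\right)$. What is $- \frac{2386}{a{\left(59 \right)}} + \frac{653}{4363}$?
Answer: $- \frac{5166532}{257417} \approx -20.071$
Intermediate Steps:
$a{\left(K \right)} = 2 K$
$- \frac{2386}{a{\left(59 \right)}} + \frac{653}{4363} = - \frac{2386}{2 \cdot 59} + \frac{653}{4363} = - \frac{2386}{118} + 653 \cdot \frac{1}{4363} = \left(-2386\right) \frac{1}{118} + \frac{653}{4363} = - \frac{1193}{59} + \frac{653}{4363} = - \frac{5166532}{257417}$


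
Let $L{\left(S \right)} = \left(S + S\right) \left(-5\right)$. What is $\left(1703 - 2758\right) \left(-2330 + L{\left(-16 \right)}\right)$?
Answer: $2289350$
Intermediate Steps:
$L{\left(S \right)} = - 10 S$ ($L{\left(S \right)} = 2 S \left(-5\right) = - 10 S$)
$\left(1703 - 2758\right) \left(-2330 + L{\left(-16 \right)}\right) = \left(1703 - 2758\right) \left(-2330 - -160\right) = - 1055 \left(-2330 + 160\right) = \left(-1055\right) \left(-2170\right) = 2289350$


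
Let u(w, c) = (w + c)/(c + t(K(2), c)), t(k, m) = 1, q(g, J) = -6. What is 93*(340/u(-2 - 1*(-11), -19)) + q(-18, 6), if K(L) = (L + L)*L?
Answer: 56910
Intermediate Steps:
K(L) = 2*L² (K(L) = (2*L)*L = 2*L²)
u(w, c) = (c + w)/(1 + c) (u(w, c) = (w + c)/(c + 1) = (c + w)/(1 + c))
93*(340/u(-2 - 1*(-11), -19)) + q(-18, 6) = 93*(340/(((-19 + (-2 - 1*(-11)))/(1 - 19)))) - 6 = 93*(340/(((-19 + (-2 + 11))/(-18)))) - 6 = 93*(340/((-(-19 + 9)/18))) - 6 = 93*(340/((-1/18*(-10)))) - 6 = 93*(340/(5/9)) - 6 = 93*(340*(9/5)) - 6 = 93*612 - 6 = 56916 - 6 = 56910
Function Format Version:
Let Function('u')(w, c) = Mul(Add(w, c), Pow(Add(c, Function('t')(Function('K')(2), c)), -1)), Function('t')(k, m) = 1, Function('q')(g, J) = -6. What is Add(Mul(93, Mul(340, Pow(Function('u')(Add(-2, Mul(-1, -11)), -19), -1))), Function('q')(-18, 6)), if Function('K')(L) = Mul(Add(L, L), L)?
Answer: 56910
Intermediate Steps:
Function('K')(L) = Mul(2, Pow(L, 2)) (Function('K')(L) = Mul(Mul(2, L), L) = Mul(2, Pow(L, 2)))
Function('u')(w, c) = Mul(Pow(Add(1, c), -1), Add(c, w)) (Function('u')(w, c) = Mul(Add(w, c), Pow(Add(c, 1), -1)) = Mul(Add(c, w), Pow(Add(1, c), -1)) = Mul(Pow(Add(1, c), -1), Add(c, w)))
Add(Mul(93, Mul(340, Pow(Function('u')(Add(-2, Mul(-1, -11)), -19), -1))), Function('q')(-18, 6)) = Add(Mul(93, Mul(340, Pow(Mul(Pow(Add(1, -19), -1), Add(-19, Add(-2, Mul(-1, -11)))), -1))), -6) = Add(Mul(93, Mul(340, Pow(Mul(Pow(-18, -1), Add(-19, Add(-2, 11))), -1))), -6) = Add(Mul(93, Mul(340, Pow(Mul(Rational(-1, 18), Add(-19, 9)), -1))), -6) = Add(Mul(93, Mul(340, Pow(Mul(Rational(-1, 18), -10), -1))), -6) = Add(Mul(93, Mul(340, Pow(Rational(5, 9), -1))), -6) = Add(Mul(93, Mul(340, Rational(9, 5))), -6) = Add(Mul(93, 612), -6) = Add(56916, -6) = 56910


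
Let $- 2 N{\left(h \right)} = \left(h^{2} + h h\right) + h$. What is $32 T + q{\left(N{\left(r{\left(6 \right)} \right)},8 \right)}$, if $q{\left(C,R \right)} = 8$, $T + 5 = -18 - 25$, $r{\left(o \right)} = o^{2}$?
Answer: $-1528$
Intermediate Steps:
$T = -48$ ($T = -5 - 43 = -48$)
$N{\left(h \right)} = - h^{2} - \frac{h}{2}$ ($N{\left(h \right)} = - \frac{\left(h^{2} + h h\right) + h}{2} = - \frac{\left(h^{2} + h^{2}\right) + h}{2} = - \frac{2 h^{2} + h}{2} = - \frac{h + 2 h^{2}}{2} = - h^{2} - \frac{h}{2}$)
$32 T + q{\left(N{\left(r{\left(6 \right)} \right)},8 \right)} = 32 \left(-48\right) + 8 = -1536 + 8 = -1528$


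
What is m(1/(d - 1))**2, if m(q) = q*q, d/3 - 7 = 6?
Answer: 1/2085136 ≈ 4.7958e-7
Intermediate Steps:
d = 39 (d = 21 + 3*6 = 21 + 18 = 39)
m(q) = q**2
m(1/(d - 1))**2 = ((1/(39 - 1))**2)**2 = ((1/38)**2)**2 = (1/1444)**2 = 1/2085136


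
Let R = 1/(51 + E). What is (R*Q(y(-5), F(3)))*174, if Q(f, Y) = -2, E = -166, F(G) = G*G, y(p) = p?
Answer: 348/115 ≈ 3.0261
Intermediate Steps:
F(G) = G²
R = -1/115 (R = 1/(51 - 166) = 1/(-115) = -1/115 ≈ -0.0086956)
(R*Q(y(-5), F(3)))*174 = -1/115*(-2)*174 = (2/115)*174 = 348/115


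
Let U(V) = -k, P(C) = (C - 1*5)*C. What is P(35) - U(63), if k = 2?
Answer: 1052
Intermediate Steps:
P(C) = C*(-5 + C) (P(C) = (C - 5)*C = (-5 + C)*C = C*(-5 + C))
U(V) = -2 (U(V) = -1*2 = -2)
P(35) - U(63) = 35*(-5 + 35) - 1*(-2) = 35*30 + 2 = 1050 + 2 = 1052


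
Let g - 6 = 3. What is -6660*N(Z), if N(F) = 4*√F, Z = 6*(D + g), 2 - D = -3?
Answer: -53280*√21 ≈ -2.4416e+5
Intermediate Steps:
g = 9 (g = 6 + 3 = 9)
D = 5 (D = 2 - 1*(-3) = 2 + 3 = 5)
Z = 84 (Z = 6*(5 + 9) = 6*14 = 84)
-6660*N(Z) = -26640*√84 = -26640*2*√21 = -53280*√21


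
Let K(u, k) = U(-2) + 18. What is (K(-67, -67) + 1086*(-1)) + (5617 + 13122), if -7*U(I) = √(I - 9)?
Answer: 17671 - I*√11/7 ≈ 17671.0 - 0.4738*I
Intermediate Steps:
U(I) = -√(-9 + I)/7 (U(I) = -√(I - 9)/7 = -√(-9 + I)/7)
K(u, k) = 18 - I*√11/7 (K(u, k) = -√(-9 - 2)/7 + 18 = -I*√11/7 + 18 = 18 - I*√11/7)
(K(-67, -67) + 1086*(-1)) + (5617 + 13122) = ((18 - I*√11/7) + 1086*(-1)) + (5617 + 13122) = ((18 - I*√11/7) - 1086) + 18739 = (-1068 - I*√11/7) + 18739 = 17671 - I*√11/7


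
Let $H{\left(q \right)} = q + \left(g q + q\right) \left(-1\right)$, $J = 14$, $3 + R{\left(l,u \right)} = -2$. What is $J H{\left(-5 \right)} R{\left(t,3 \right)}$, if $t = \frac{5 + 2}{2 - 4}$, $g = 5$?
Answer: $-1750$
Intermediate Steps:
$t = - \frac{7}{2}$ ($t = \frac{7}{-2} = 7 \left(- \frac{1}{2}\right) = - \frac{7}{2} \approx -3.5$)
$R{\left(l,u \right)} = -5$ ($R{\left(l,u \right)} = -3 - 2 = -5$)
$H{\left(q \right)} = - 5 q$ ($H{\left(q \right)} = q + \left(5 q + q\right) \left(-1\right) = q + 6 q \left(-1\right) = q - 6 q = - 5 q$)
$J H{\left(-5 \right)} R{\left(t,3 \right)} = 14 \left(\left(-5\right) \left(-5\right)\right) \left(-5\right) = 14 \cdot 25 \left(-5\right) = 350 \left(-5\right) = -1750$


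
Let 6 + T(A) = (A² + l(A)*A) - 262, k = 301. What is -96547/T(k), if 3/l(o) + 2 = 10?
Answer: -772376/723567 ≈ -1.0675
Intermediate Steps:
l(o) = 3/8 (l(o) = 3/(-2 + 10) = 3/8)
T(A) = -268 + A² + 3*A/8 (T(A) = -6 + ((A² + 3*A/8) - 262) = -6 + (-262 + A² + 3*A/8) = -268 + A² + 3*A/8)
-96547/T(k) = -96547/(-268 + 301² + (3/8)*301) = -96547/(-268 + 90601 + 903/8) = -96547/723567/8 = -96547*8/723567 = -772376/723567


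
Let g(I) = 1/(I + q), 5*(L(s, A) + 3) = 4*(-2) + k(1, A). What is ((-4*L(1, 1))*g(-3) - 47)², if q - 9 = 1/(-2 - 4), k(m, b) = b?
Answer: 59243809/30625 ≈ 1934.5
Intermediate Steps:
L(s, A) = -23/5 + A/5 (L(s, A) = -3 + (4*(-2) + A)/5 = -3 + (-8 + A)/5 = -3 + (-8/5 + A/5) = -23/5 + A/5)
q = 53/6 (q = 9 + 1/(-2 - 4) = 9 + 1/(-6) = 9 - ⅙ = 53/6 ≈ 8.8333)
g(I) = 1/(53/6 + I) (g(I) = 1/(I + 53/6) = 1/(53/6 + I))
((-4*L(1, 1))*g(-3) - 47)² = ((-4*(-23/5 + (⅕)*1))*(6/(53 + 6*(-3))) - 47)² = ((-4*(-23/5 + ⅕))*(6/(53 - 18)) - 47)² = ((-4*(-22/5))*(6/35) - 47)² = (88*(6*(1/35))/5 - 47)² = ((88/5)*(6/35) - 47)² = (528/175 - 47)² = (-7697/175)² = 59243809/30625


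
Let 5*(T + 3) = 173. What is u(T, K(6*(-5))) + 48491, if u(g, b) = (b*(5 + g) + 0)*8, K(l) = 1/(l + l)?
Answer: 1212153/25 ≈ 48486.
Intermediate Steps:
T = 158/5 (T = -3 + (⅕)*173 = -3 + 173/5 = 158/5 ≈ 31.600)
K(l) = 1/(2*l)
u(g, b) = 8*b*(5 + g) (u(g, b) = (b*(5 + g))*8 = 8*b*(5 + g))
u(T, K(6*(-5))) + 48491 = 8*(1/(2*((6*(-5)))))*(5 + 158/5) + 48491 = 8*((½)/(-30))*(183/5) + 48491 = 8*((½)*(-1/30))*(183/5) + 48491 = 8*(-1/60)*(183/5) + 48491 = -122/25 + 48491 = 1212153/25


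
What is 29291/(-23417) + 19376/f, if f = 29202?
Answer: -200813995/341911617 ≈ -0.58733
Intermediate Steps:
29291/(-23417) + 19376/f = 29291/(-23417) + 19376/29202 = 29291*(-1/23417) + 19376*(1/29202) = -29291/23417 + 9688/14601 = -200813995/341911617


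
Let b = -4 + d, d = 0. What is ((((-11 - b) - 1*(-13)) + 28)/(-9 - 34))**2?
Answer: 1156/1849 ≈ 0.62520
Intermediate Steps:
b = -4 (b = -4 + 0 = -4)
((((-11 - b) - 1*(-13)) + 28)/(-9 - 34))**2 = ((((-11 - 1*(-4)) - 1*(-13)) + 28)/(-9 - 34))**2 = ((((-11 + 4) + 13) + 28)/(-43))**2 = (((-7 + 13) + 28)*(-1/43))**2 = ((6 + 28)*(-1/43))**2 = (34*(-1/43))**2 = (-34/43)**2 = 1156/1849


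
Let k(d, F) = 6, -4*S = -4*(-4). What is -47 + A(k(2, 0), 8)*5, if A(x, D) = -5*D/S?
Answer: 3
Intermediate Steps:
S = -4 (S = -(-1)*(-4) = -1/4*16 = -4)
A(x, D) = 5*D/4 (A(x, D) = -5*(-D/4) = -(-5)*D/4 = 5*D/4)
-47 + A(k(2, 0), 8)*5 = -47 + ((5/4)*8)*5 = -47 + 10*5 = -47 + 50 = 3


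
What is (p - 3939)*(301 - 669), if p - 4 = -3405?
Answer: 2701120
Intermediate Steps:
p = -3401 (p = 4 - 3405 = -3401)
(p - 3939)*(301 - 669) = (-3401 - 3939)*(301 - 669) = -7340*(-368) = 2701120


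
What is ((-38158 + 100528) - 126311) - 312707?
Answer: -376648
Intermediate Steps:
((-38158 + 100528) - 126311) - 312707 = (62370 - 126311) - 312707 = -63941 - 312707 = -376648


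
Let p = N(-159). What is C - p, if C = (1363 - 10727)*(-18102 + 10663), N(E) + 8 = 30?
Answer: 69658774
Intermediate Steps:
N(E) = 22 (N(E) = -8 + 30 = 22)
p = 22
C = 69658796 (C = -9364*(-7439) = 69658796)
C - p = 69658796 - 1*22 = 69658796 - 22 = 69658774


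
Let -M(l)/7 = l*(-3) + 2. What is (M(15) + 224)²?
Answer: 275625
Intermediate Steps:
M(l) = -14 + 21*l (M(l) = -7*(l*(-3) + 2) = -7*(-3*l + 2) = -7*(2 - 3*l) = -14 + 21*l)
(M(15) + 224)² = ((-14 + 21*15) + 224)² = ((-14 + 315) + 224)² = (301 + 224)² = 525² = 275625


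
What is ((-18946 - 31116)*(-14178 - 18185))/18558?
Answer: 810078253/9279 ≈ 87302.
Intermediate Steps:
((-18946 - 31116)*(-14178 - 18185))/18558 = -50062*(-32363)*(1/18558) = 1620156506*(1/18558) = 810078253/9279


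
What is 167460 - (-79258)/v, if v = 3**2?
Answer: 1586398/9 ≈ 1.7627e+5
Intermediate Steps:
v = 9
167460 - (-79258)/v = 167460 - (-79258)/9 = 167460 - 1*(-79258/9) = 167460 + 79258/9 = 1586398/9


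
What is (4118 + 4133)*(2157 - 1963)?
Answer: 1600694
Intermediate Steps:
(4118 + 4133)*(2157 - 1963) = 8251*194 = 1600694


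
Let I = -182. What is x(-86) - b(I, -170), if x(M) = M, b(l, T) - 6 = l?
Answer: 90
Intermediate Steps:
b(l, T) = 6 + l
x(-86) - b(I, -170) = -86 - (6 - 182) = -86 - 1*(-176) = -86 + 176 = 90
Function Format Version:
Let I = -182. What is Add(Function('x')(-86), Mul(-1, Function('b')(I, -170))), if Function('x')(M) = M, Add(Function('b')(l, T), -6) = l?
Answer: 90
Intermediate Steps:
Function('b')(l, T) = Add(6, l)
Add(Function('x')(-86), Mul(-1, Function('b')(I, -170))) = Add(-86, Mul(-1, Add(6, -182))) = Add(-86, Mul(-1, -176)) = Add(-86, 176) = 90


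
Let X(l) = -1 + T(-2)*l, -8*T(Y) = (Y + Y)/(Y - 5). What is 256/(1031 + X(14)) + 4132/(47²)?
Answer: 4817332/2273061 ≈ 2.1193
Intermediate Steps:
T(Y) = -Y/(4*(-5 + Y)) (T(Y) = -(Y + Y)/(8*(Y - 5)) = -2*Y/(8*(-5 + Y)) = -Y/(4*(-5 + Y)))
X(l) = -1 - l/14 (X(l) = -1 + (-1*(-2)/(-20 + 4*(-2)))*l = -1 + (-1*(-2)/(-20 - 8))*l = -1 + (-1*(-2)/(-28))*l = -1 + (-1*(-2)*(-1/28))*l = -1 - l/14)
256/(1031 + X(14)) + 4132/(47²) = 256/(1031 + (-1 - 1/14*14)) + 4132/(47²) = 256/(1031 + (-1 - 1)) + 4132/2209 = 256/(1031 - 2) + 4132*(1/2209) = 256/1029 + 4132/2209 = 4817332/2273061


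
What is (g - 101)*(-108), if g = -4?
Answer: 11340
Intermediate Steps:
(g - 101)*(-108) = (-4 - 101)*(-108) = -105*(-108) = 11340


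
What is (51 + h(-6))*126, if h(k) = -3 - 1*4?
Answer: 5544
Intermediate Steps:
h(k) = -7 (h(k) = -3 - 4 = -7)
(51 + h(-6))*126 = (51 - 7)*126 = 44*126 = 5544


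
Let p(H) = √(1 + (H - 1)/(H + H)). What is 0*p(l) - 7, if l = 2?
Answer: -7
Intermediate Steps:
p(H) = √(1 + (-1 + H)/(2*H)) (p(H) = √(1 + (-1 + H)/((2*H))) = √(1 + (-1 + H)*(1/(2*H))) = √(1 + (-1 + H)/(2*H)))
0*p(l) - 7 = 0*(√(6 - 2/2)/2) - 7 = 0*(√(6 - 2*½)/2) - 7 = 0*(√(6 - 1)/2) - 7 = 0*(√5/2) - 7 = 0 - 7 = -7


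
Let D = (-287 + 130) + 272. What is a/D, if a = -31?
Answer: -31/115 ≈ -0.26957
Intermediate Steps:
D = 115 (D = -157 + 272 = 115)
a/D = -31/115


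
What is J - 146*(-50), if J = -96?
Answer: 7204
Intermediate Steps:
J - 146*(-50) = -96 - 146*(-50) = -96 + 7300 = 7204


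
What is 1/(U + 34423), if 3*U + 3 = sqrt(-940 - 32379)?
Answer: 309798/10663900075 - 3*I*sqrt(33319)/10663900075 ≈ 2.9051e-5 - 5.1351e-8*I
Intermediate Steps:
U = -1 + I*sqrt(33319)/3 (U = -1 + sqrt(-940 - 32379)/3 = -1 + sqrt(-33319)/3 = -1 + (I*sqrt(33319))/3 = -1 + I*sqrt(33319)/3 ≈ -1.0 + 60.845*I)
1/(U + 34423) = 1/((-1 + I*sqrt(33319)/3) + 34423) = 1/(34422 + I*sqrt(33319)/3)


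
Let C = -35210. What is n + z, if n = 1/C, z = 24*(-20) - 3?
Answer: -17006431/35210 ≈ -483.00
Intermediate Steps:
z = -483 (z = -480 - 3 = -483)
n = -1/35210 (n = 1/(-35210) = -1/35210 ≈ -2.8401e-5)
n + z = -1/35210 - 483 = -17006431/35210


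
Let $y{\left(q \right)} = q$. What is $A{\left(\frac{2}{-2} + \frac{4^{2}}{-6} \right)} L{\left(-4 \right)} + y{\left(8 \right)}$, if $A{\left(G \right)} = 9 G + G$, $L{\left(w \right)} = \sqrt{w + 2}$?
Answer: $8 - \frac{110 i \sqrt{2}}{3} \approx 8.0 - 51.854 i$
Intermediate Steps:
$L{\left(w \right)} = \sqrt{2 + w}$
$A{\left(G \right)} = 10 G$
$A{\left(\frac{2}{-2} + \frac{4^{2}}{-6} \right)} L{\left(-4 \right)} + y{\left(8 \right)} = 10 \left(\frac{2}{-2} + \frac{4^{2}}{-6}\right) \sqrt{2 - 4} + 8 = 10 \left(2 \left(- \frac{1}{2}\right) + 16 \left(- \frac{1}{6}\right)\right) \sqrt{-2} + 8 = 10 \left(-1 - \frac{8}{3}\right) i \sqrt{2} + 8 = 10 \left(- \frac{11}{3}\right) i \sqrt{2} + 8 = - \frac{110 i \sqrt{2}}{3} + 8 = 8 - \frac{110 i \sqrt{2}}{3}$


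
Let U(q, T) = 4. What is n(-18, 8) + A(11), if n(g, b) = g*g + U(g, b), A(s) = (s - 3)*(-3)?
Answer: 304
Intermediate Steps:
A(s) = 9 - 3*s (A(s) = (-3 + s)*(-3) = 9 - 3*s)
n(g, b) = 4 + g**2 (n(g, b) = g*g + 4 = g**2 + 4 = 4 + g**2)
n(-18, 8) + A(11) = (4 + (-18)**2) + (9 - 3*11) = (4 + 324) + (9 - 33) = 328 - 24 = 304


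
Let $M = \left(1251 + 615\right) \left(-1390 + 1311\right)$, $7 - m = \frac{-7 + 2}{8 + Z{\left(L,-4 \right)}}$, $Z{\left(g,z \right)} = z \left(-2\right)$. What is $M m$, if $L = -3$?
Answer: $- \frac{8623719}{8} \approx -1.078 \cdot 10^{6}$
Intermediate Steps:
$Z{\left(g,z \right)} = - 2 z$
$m = \frac{117}{16}$ ($m = 7 - \frac{-7 + 2}{8 - -8} = 7 - - \frac{5}{8 + 8} = 7 - - \frac{5}{16} = 7 + \frac{5}{16} = \frac{117}{16} \approx 7.3125$)
$M = -147414$ ($M = 1866 \left(-79\right) = -147414$)
$M m = \left(-147414\right) \frac{117}{16} = - \frac{8623719}{8}$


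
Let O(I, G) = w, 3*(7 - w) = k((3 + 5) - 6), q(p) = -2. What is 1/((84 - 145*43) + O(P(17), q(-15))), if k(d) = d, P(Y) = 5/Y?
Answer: -3/18434 ≈ -0.00016274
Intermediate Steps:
w = 19/3 (w = 7 - ((3 + 5) - 6)/3 = 7 - (8 - 6)/3 = 7 - ⅓*2 = 7 - ⅔ = 19/3 ≈ 6.3333)
O(I, G) = 19/3
1/((84 - 145*43) + O(P(17), q(-15))) = 1/((84 - 145*43) + 19/3) = 1/((84 - 6235) + 19/3) = 1/(-6151 + 19/3) = 1/(-18434/3) = -3/18434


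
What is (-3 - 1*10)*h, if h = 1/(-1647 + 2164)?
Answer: -13/517 ≈ -0.025145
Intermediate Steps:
h = 1/517 ≈ 0.0019342
(-3 - 1*10)*h = (-3 - 1*10)*(1/517) = (-3 - 10)*(1/517) = -13*1/517 = -13/517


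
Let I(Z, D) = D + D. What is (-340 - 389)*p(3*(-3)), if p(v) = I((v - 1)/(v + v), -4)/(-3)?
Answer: -1944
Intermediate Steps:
I(Z, D) = 2*D
p(v) = 8/3 (p(v) = (2*(-4))/(-3) = -8*(-⅓) = 8/3)
(-340 - 389)*p(3*(-3)) = (-340 - 389)*(8/3) = -729*8/3 = -1944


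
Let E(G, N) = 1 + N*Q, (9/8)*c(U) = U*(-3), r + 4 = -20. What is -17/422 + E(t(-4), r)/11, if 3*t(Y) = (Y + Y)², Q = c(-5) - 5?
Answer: -84165/4642 ≈ -18.131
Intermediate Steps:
r = -24 (r = -4 - 20 = -24)
c(U) = -8*U/3 (c(U) = 8*(U*(-3))/9 = 8*(-3*U)/9 = -8*U/3)
Q = 25/3 (Q = -8/3*(-5) - 5 = 40/3 - 5 = 25/3 ≈ 8.3333)
t(Y) = 4*Y²/3 (t(Y) = (Y + Y)²/3 = (2*Y)²/3 = (4*Y²)/3 = 4*Y²/3)
E(G, N) = 1 + 25*N/3 (E(G, N) = 1 + N*(25/3) = 1 + 25*N/3)
-17/422 + E(t(-4), r)/11 = -17/422 + (1 + (25/3)*(-24))/11 = -17*1/422 + (1 - 200)*(1/11) = -17/422 - 199*1/11 = -17/422 - 199/11 = -84165/4642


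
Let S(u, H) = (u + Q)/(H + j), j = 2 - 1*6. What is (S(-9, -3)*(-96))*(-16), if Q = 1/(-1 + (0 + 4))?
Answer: 13312/7 ≈ 1901.7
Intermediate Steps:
Q = ⅓ (Q = 1/(-1 + 4) = 1/3 = ⅓ ≈ 0.33333)
j = -4 (j = 2 - 6 = -4)
S(u, H) = (⅓ + u)/(-4 + H) (S(u, H) = (u + ⅓)/(H - 4) = (⅓ + u)/(-4 + H))
(S(-9, -3)*(-96))*(-16) = (((⅓ - 9)/(-4 - 3))*(-96))*(-16) = ((-26/3/(-7))*(-96))*(-16) = (-⅐*(-26/3)*(-96))*(-16) = ((26/21)*(-96))*(-16) = -832/7*(-16) = 13312/7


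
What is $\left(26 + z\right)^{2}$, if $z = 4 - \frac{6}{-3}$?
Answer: $1024$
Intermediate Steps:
$z = 6$ ($z = 4 - -2 = 4 + 2 = 6$)
$\left(26 + z\right)^{2} = \left(26 + 6\right)^{2} = 32^{2} = 1024$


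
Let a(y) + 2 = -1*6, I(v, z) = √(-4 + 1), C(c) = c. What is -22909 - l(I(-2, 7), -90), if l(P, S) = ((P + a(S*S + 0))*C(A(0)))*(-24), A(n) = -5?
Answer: -21949 - 120*I*√3 ≈ -21949.0 - 207.85*I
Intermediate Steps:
I(v, z) = I*√3 (I(v, z) = √(-3) = I*√3)
a(y) = -8 (a(y) = -2 - 1*6 = -2 - 6 = -8)
l(P, S) = -960 + 120*P (l(P, S) = ((P - 8)*(-5))*(-24) = ((-8 + P)*(-5))*(-24) = (40 - 5*P)*(-24) = -960 + 120*P)
-22909 - l(I(-2, 7), -90) = -22909 - (-960 + 120*(I*√3)) = -22909 - (-960 + 120*I*√3) = -22909 + (960 - 120*I*√3) = -21949 - 120*I*√3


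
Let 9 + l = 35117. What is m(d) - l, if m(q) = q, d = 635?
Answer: -34473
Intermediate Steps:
l = 35108 (l = -9 + 35117 = 35108)
m(d) - l = 635 - 1*35108 = 635 - 35108 = -34473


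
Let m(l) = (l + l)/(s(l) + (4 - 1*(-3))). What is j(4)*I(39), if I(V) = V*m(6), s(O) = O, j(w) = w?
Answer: 144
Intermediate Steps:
m(l) = 2*l/(7 + l) (m(l) = (l + l)/(l + (4 - 1*(-3))) = (2*l)/(l + (4 + 3)) = (2*l)/(l + 7) = (2*l)/(7 + l) = 2*l/(7 + l))
I(V) = 12*V/13 (I(V) = V*(2*6/(7 + 6)) = V*(2*6/13) = V*(2*6*(1/13)) = V*(12/13) = 12*V/13)
j(4)*I(39) = 4*((12/13)*39) = 4*36 = 144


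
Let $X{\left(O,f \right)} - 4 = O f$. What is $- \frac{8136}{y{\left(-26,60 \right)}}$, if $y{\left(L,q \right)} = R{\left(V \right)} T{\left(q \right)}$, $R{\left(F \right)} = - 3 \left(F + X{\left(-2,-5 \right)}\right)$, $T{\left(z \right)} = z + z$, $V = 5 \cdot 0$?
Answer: $\frac{113}{70} \approx 1.6143$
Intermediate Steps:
$V = 0$
$T{\left(z \right)} = 2 z$
$X{\left(O,f \right)} = 4 + O f$
$R{\left(F \right)} = -42 - 3 F$ ($R{\left(F \right)} = - 3 \left(F + \left(4 - -10\right)\right) = - 3 \left(F + \left(4 + 10\right)\right) = - 3 \left(F + 14\right) = - 3 \left(14 + F\right) = -42 - 3 F$)
$y{\left(L,q \right)} = - 84 q$ ($y{\left(L,q \right)} = \left(-42 - 0\right) 2 q = \left(-42 + 0\right) 2 q = - 42 \cdot 2 q = - 84 q$)
$- \frac{8136}{y{\left(-26,60 \right)}} = - \frac{8136}{\left(-84\right) 60} = - \frac{8136}{-5040} = \left(-8136\right) \left(- \frac{1}{5040}\right) = \frac{113}{70}$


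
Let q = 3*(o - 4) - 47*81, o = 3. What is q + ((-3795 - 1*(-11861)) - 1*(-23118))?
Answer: 27374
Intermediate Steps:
q = -3810 (q = 3*(3 - 4) - 47*81 = 3*(-1) - 3807 = -3 - 3807 = -3810)
q + ((-3795 - 1*(-11861)) - 1*(-23118)) = -3810 + ((-3795 - 1*(-11861)) - 1*(-23118)) = -3810 + ((-3795 + 11861) + 23118) = -3810 + (8066 + 23118) = -3810 + 31184 = 27374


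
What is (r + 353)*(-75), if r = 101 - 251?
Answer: -15225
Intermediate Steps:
r = -150
(r + 353)*(-75) = (-150 + 353)*(-75) = 203*(-75) = -15225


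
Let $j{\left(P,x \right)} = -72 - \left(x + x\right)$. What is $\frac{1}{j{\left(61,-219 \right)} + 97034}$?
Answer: $\frac{1}{97400} \approx 1.0267 \cdot 10^{-5}$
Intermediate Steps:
$j{\left(P,x \right)} = -72 - 2 x$
$\frac{1}{j{\left(61,-219 \right)} + 97034} = \frac{1}{\left(-72 - -438\right) + 97034} = \frac{1}{\left(-72 + 438\right) + 97034} = \frac{1}{366 + 97034} = \frac{1}{97400}$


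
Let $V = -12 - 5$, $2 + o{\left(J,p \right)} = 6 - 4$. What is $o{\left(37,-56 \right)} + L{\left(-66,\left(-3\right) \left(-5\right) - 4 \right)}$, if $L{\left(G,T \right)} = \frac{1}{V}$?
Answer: $- \frac{1}{17} \approx -0.058824$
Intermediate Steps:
$o{\left(J,p \right)} = 0$ ($o{\left(J,p \right)} = -2 + \left(6 - 4\right) = -2 + 2 = 0$)
$V = -17$ ($V = -12 - 5 = -17$)
$L{\left(G,T \right)} = - \frac{1}{17}$ ($L{\left(G,T \right)} = \frac{1}{-17} = - \frac{1}{17}$)
$o{\left(37,-56 \right)} + L{\left(-66,\left(-3\right) \left(-5\right) - 4 \right)} = 0 - \frac{1}{17} = - \frac{1}{17}$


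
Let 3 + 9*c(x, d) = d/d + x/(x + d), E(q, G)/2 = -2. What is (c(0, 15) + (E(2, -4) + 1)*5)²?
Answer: 18769/81 ≈ 231.72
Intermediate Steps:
E(q, G) = -4 (E(q, G) = 2*(-2) = -4)
c(x, d) = -2/9 + x/(9*(d + x)) (c(x, d) = -⅓ + (d/d + x/(x + d))/9 = -⅓ + (1 + x/(d + x))/9 = -⅓ + (⅑ + x/(9*(d + x))) = -2/9 + x/(9*(d + x)))
(c(0, 15) + (E(2, -4) + 1)*5)² = ((-1*0 - 2*15)/(9*(15 + 0)) + (-4 + 1)*5)² = ((⅑)*(0 - 30)/15 - 3*5)² = ((⅑)*(1/15)*(-30) - 15)² = (-2/9 - 15)² = (-137/9)² = 18769/81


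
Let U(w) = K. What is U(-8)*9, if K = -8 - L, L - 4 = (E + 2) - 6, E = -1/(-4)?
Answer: -297/4 ≈ -74.250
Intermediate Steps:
E = 1/4 (E = -1*(-1/4) = 1/4 ≈ 0.25000)
L = 1/4 (L = 4 + ((1/4 + 2) - 6) = 4 + (9/4 - 6) = 4 - 15/4 = 1/4 ≈ 0.25000)
K = -33/4 (K = -8 - 1*1/4 = -8 - 1/4 = -33/4 ≈ -8.2500)
U(w) = -33/4
U(-8)*9 = -33/4*9 = -297/4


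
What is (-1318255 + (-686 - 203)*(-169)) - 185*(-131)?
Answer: -1143779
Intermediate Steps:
(-1318255 + (-686 - 203)*(-169)) - 185*(-131) = (-1318255 - 889*(-169)) + 24235 = (-1318255 + 150241) + 24235 = -1168014 + 24235 = -1143779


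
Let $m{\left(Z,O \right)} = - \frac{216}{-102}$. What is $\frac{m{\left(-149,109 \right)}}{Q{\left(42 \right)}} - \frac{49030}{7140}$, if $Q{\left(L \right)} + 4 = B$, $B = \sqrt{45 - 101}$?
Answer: $- \frac{4987}{714} - \frac{i \sqrt{14}}{17} \approx -6.9846 - 0.2201 i$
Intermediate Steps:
$m{\left(Z,O \right)} = \frac{36}{17}$ ($m{\left(Z,O \right)} = \left(-216\right) \left(- \frac{1}{102}\right) = \frac{36}{17}$)
$B = 2 i \sqrt{14}$ ($B = \sqrt{-56} = 2 i \sqrt{14} \approx 7.4833 i$)
$Q{\left(L \right)} = -4 + 2 i \sqrt{14}$
$\frac{m{\left(-149,109 \right)}}{Q{\left(42 \right)}} - \frac{49030}{7140} = \frac{36}{17 \left(-4 + 2 i \sqrt{14}\right)} - \frac{49030}{7140} = \frac{36}{17 \left(-4 + 2 i \sqrt{14}\right)} - \frac{4903}{714} = - \frac{4903}{714} + \frac{36}{17 \left(-4 + 2 i \sqrt{14}\right)}$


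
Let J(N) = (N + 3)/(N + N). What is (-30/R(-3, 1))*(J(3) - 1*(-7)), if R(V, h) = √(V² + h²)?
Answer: -24*√10 ≈ -75.895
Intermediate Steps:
J(N) = (3 + N)/(2*N) (J(N) = (3 + N)/((2*N)) = (3 + N)*(1/(2*N)) = (3 + N)/(2*N))
(-30/R(-3, 1))*(J(3) - 1*(-7)) = (-30/√((-3)² + 1²))*((½)*(3 + 3)/3 - 1*(-7)) = (-30/√(9 + 1))*((½)*(⅓)*6 + 7) = (-30*√10/10)*(1 + 7) = -3*√10*8 = -24*√10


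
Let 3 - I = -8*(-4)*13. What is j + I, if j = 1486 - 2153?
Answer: -1080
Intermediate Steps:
j = -667
I = -413 (I = 3 - (-8*(-4))*13 = 3 - 32*13 = 3 - 1*416 = 3 - 416 = -413)
j + I = -667 - 413 = -1080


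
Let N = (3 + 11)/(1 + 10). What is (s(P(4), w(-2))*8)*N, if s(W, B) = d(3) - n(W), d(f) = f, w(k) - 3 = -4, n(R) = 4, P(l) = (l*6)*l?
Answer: -112/11 ≈ -10.182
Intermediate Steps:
P(l) = 6*l² (P(l) = (6*l)*l = 6*l²)
w(k) = -1 (w(k) = 3 - 4 = -1)
s(W, B) = -1 (s(W, B) = 3 - 1*4 = 3 - 4 = -1)
N = 14/11 ≈ 1.2727
(s(P(4), w(-2))*8)*N = -1*8*(14/11) = -8*14/11 = -112/11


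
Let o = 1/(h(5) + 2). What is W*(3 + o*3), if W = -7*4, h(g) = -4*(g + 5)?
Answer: -1554/19 ≈ -81.789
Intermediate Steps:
h(g) = -20 - 4*g (h(g) = -4*(5 + g) = -20 - 4*g)
o = -1/38 (o = 1/((-20 - 4*5) + 2) = 1/((-20 - 20) + 2) = 1/(-40 + 2) = 1/(-38) = -1/38 ≈ -0.026316)
W = -28
W*(3 + o*3) = -28*(3 - 1/38*3) = -28*(3 - 3/38) = -28*111/38 = -1554/19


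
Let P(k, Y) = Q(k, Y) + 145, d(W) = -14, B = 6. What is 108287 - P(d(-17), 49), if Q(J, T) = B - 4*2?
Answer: 108144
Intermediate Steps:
Q(J, T) = -2 (Q(J, T) = 6 - 4*2 = 6 - 8 = -2)
P(k, Y) = 143 (P(k, Y) = -2 + 145 = 143)
108287 - P(d(-17), 49) = 108287 - 1*143 = 108287 - 143 = 108144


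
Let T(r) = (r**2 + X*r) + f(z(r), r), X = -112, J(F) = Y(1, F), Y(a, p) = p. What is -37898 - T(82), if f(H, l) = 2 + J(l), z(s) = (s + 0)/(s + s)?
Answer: -35522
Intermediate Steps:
J(F) = F
z(s) = 1/2 (z(s) = s/((2*s)) = s*(1/(2*s)) = 1/2)
f(H, l) = 2 + l
T(r) = 2 + r**2 - 111*r (T(r) = (r**2 - 112*r) + (2 + r) = 2 + r**2 - 111*r)
-37898 - T(82) = -37898 - (2 + 82**2 - 111*82) = -37898 - (2 + 6724 - 9102) = -37898 - 1*(-2376) = -37898 + 2376 = -35522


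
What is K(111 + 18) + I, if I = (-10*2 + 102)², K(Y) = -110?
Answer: 6614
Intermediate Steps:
I = 6724 (I = (-20 + 102)² = 82² = 6724)
K(111 + 18) + I = -110 + 6724 = 6614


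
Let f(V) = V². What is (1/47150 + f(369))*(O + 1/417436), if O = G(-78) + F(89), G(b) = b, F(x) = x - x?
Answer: -209034956816498057/19682107400 ≈ -1.0621e+7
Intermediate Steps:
F(x) = 0
O = -78 (O = -78 + 0 = -78)
(1/47150 + f(369))*(O + 1/417436) = (1/47150 + 369²)*(-78 + 1/417436) = (1/47150 + 136161)*(-78 + 1/417436) = (6419991151/47150)*(-32560007/417436) = -209034956816498057/19682107400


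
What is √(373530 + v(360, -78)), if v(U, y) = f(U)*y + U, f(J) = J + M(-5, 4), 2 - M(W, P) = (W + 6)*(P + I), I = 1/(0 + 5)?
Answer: 6*√240265/5 ≈ 588.20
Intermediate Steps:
I = ⅕ (I = 1/5 = ⅕ ≈ 0.20000)
M(W, P) = 2 - (6 + W)*(⅕ + P) (M(W, P) = 2 - (W + 6)*(P + ⅕) = 2 - (6 + W)*(⅕ + P))
f(J) = -11/5 + J (f(J) = J + (⅘ - 6*4 - ⅕*(-5) - 1*4*(-5)) = J + (⅘ - 24 + 1 + 20) = J - 11/5 = -11/5 + J)
v(U, y) = U + y*(-11/5 + U) (v(U, y) = (-11/5 + U)*y + U = y*(-11/5 + U) + U = U + y*(-11/5 + U))
√(373530 + v(360, -78)) = √(373530 + (360 - 11/5*(-78) + 360*(-78))) = √(373530 + (360 + 858/5 - 28080)) = √(373530 - 137742/5) = √(1729908/5) = 6*√240265/5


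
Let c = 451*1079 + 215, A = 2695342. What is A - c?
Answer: 2208498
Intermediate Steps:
c = 486844 (c = 486629 + 215 = 486844)
A - c = 2695342 - 1*486844 = 2695342 - 486844 = 2208498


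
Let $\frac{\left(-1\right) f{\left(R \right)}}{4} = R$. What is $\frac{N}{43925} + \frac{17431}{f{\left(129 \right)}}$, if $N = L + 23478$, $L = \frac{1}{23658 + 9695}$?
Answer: $- \frac{5026577445203}{151191150180} \approx -33.247$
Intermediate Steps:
$f{\left(R \right)} = - 4 R$
$L = \frac{1}{33353} \approx 2.9982 \cdot 10^{-5}$
$N = \frac{783061735}{33353}$ ($N = \frac{1}{33353} + 23478 = \frac{783061735}{33353} \approx 23478.0$)
$\frac{N}{43925} + \frac{17431}{f{\left(129 \right)}} = \frac{783061735}{33353 \cdot 43925} + \frac{17431}{\left(-4\right) 129} = \frac{783061735}{33353} \cdot \frac{1}{43925} + \frac{17431}{-516} = \frac{156612347}{293006105} + 17431 \left(- \frac{1}{516}\right) = \frac{156612347}{293006105} - \frac{17431}{516} = - \frac{5026577445203}{151191150180}$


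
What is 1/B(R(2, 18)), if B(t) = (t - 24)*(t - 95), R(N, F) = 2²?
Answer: 1/1820 ≈ 0.00054945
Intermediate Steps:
R(N, F) = 4
B(t) = (-95 + t)*(-24 + t) (B(t) = (-24 + t)*(-95 + t) = (-95 + t)*(-24 + t))
1/B(R(2, 18)) = 1/(2280 + 4² - 119*4) = 1/(2280 + 16 - 476) = 1/1820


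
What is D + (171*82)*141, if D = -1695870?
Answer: 281232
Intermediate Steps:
D + (171*82)*141 = -1695870 + (171*82)*141 = -1695870 + 14022*141 = -1695870 + 1977102 = 281232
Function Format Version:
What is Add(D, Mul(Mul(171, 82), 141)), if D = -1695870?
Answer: 281232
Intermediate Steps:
Add(D, Mul(Mul(171, 82), 141)) = Add(-1695870, Mul(Mul(171, 82), 141)) = Add(-1695870, Mul(14022, 141)) = Add(-1695870, 1977102) = 281232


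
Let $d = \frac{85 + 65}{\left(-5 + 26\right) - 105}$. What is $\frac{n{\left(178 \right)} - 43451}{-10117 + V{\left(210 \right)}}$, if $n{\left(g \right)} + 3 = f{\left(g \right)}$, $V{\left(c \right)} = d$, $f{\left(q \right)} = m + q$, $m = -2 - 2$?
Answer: $\frac{605920}{141663} \approx 4.2772$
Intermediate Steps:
$m = -4$
$d = - \frac{25}{14}$ ($d = \frac{150}{21 - 105} = \frac{150}{-84} = 150 \left(- \frac{1}{84}\right) = - \frac{25}{14} \approx -1.7857$)
$f{\left(q \right)} = -4 + q$
$V{\left(c \right)} = - \frac{25}{14}$
$n{\left(g \right)} = -7 + g$ ($n{\left(g \right)} = -3 + \left(-4 + g\right) = -7 + g$)
$\frac{n{\left(178 \right)} - 43451}{-10117 + V{\left(210 \right)}} = \frac{\left(-7 + 178\right) - 43451}{-10117 - \frac{25}{14}} = \frac{171 - 43451}{- \frac{141663}{14}} = \left(-43280\right) \left(- \frac{14}{141663}\right) = \frac{605920}{141663}$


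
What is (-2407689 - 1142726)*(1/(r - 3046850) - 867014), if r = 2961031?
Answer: 264173152961753805/85819 ≈ 3.0783e+12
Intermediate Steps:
(-2407689 - 1142726)*(1/(r - 3046850) - 867014) = (-2407689 - 1142726)*(1/(2961031 - 3046850) - 867014) = -3550415*(1/(-85819) - 867014) = -3550415*(-1/85819 - 867014) = -3550415*(-74406274467/85819) = 264173152961753805/85819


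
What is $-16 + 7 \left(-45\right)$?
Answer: $-331$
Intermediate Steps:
$-16 + 7 \left(-45\right) = -16 - 315 = -331$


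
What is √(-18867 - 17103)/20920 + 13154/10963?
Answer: 13154/10963 + I*√35970/20920 ≈ 1.1999 + 0.0090659*I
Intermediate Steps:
√(-18867 - 17103)/20920 + 13154/10963 = √(-35970)*(1/20920) + 13154*(1/10963) = (I*√35970)*(1/20920) + 13154/10963 = I*√35970/20920 + 13154/10963 = 13154/10963 + I*√35970/20920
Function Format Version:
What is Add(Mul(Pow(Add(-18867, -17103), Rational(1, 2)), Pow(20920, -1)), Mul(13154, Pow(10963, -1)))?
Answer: Add(Rational(13154, 10963), Mul(Rational(1, 20920), I, Pow(35970, Rational(1, 2)))) ≈ Add(1.1999, Mul(0.0090659, I))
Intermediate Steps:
Add(Mul(Pow(Add(-18867, -17103), Rational(1, 2)), Pow(20920, -1)), Mul(13154, Pow(10963, -1))) = Add(Mul(Pow(-35970, Rational(1, 2)), Rational(1, 20920)), Mul(13154, Rational(1, 10963))) = Add(Mul(Mul(I, Pow(35970, Rational(1, 2))), Rational(1, 20920)), Rational(13154, 10963)) = Add(Mul(Rational(1, 20920), I, Pow(35970, Rational(1, 2))), Rational(13154, 10963)) = Add(Rational(13154, 10963), Mul(Rational(1, 20920), I, Pow(35970, Rational(1, 2))))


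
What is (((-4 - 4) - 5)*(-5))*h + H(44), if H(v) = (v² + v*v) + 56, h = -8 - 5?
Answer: 3083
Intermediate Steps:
h = -13
H(v) = 56 + 2*v² (H(v) = (v² + v²) + 56 = 2*v² + 56 = 56 + 2*v²)
(((-4 - 4) - 5)*(-5))*h + H(44) = (((-4 - 4) - 5)*(-5))*(-13) + (56 + 2*44²) = ((-8 - 5)*(-5))*(-13) + (56 + 2*1936) = -13*(-5)*(-13) + (56 + 3872) = 65*(-13) + 3928 = -845 + 3928 = 3083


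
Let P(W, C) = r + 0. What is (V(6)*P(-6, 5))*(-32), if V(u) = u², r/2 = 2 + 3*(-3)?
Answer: 16128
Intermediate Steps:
r = -14 (r = 2*(2 + 3*(-3)) = 2*(2 - 9) = 2*(-7) = -14)
P(W, C) = -14 (P(W, C) = -14 + 0 = -14)
(V(6)*P(-6, 5))*(-32) = (6²*(-14))*(-32) = (36*(-14))*(-32) = -504*(-32) = 16128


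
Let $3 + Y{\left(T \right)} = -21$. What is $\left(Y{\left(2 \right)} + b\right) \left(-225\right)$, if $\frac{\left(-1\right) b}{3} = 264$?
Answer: $183600$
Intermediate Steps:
$b = -792$ ($b = \left(-3\right) 264 = -792$)
$Y{\left(T \right)} = -24$ ($Y{\left(T \right)} = -3 - 21 = -24$)
$\left(Y{\left(2 \right)} + b\right) \left(-225\right) = \left(-24 - 792\right) \left(-225\right) = \left(-816\right) \left(-225\right) = 183600$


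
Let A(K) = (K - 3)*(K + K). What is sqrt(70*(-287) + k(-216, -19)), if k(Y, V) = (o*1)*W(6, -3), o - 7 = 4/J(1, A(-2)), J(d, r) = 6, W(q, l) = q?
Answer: 2*I*sqrt(5011) ≈ 141.58*I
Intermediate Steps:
A(K) = 2*K*(-3 + K) (A(K) = (-3 + K)*(2*K) = 2*K*(-3 + K))
o = 23/3 (o = 7 + 4/6 = 7 + 4*(1/6) = 7 + 2/3 = 23/3 ≈ 7.6667)
k(Y, V) = 46 (k(Y, V) = ((23/3)*1)*6 = (23/3)*6 = 46)
sqrt(70*(-287) + k(-216, -19)) = sqrt(70*(-287) + 46) = sqrt(-20090 + 46) = sqrt(-20044) = 2*I*sqrt(5011)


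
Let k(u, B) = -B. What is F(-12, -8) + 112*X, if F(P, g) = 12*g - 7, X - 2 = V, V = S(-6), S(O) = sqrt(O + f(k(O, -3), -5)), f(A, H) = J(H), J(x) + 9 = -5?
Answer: 121 + 224*I*sqrt(5) ≈ 121.0 + 500.88*I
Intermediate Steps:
J(x) = -14 (J(x) = -9 - 5 = -14)
f(A, H) = -14
S(O) = sqrt(-14 + O) (S(O) = sqrt(O - 14) = sqrt(-14 + O))
V = 2*I*sqrt(5) (V = sqrt(-14 - 6) = sqrt(-20) = 2*I*sqrt(5) ≈ 4.4721*I)
X = 2 + 2*I*sqrt(5) ≈ 2.0 + 4.4721*I
F(P, g) = -7 + 12*g
F(-12, -8) + 112*X = (-7 + 12*(-8)) + 112*(2 + 2*I*sqrt(5)) = (-7 - 96) + (224 + 224*I*sqrt(5)) = -103 + (224 + 224*I*sqrt(5)) = 121 + 224*I*sqrt(5)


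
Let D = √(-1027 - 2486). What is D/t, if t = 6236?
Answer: I*√3513/6236 ≈ 0.0095046*I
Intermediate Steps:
D = I*√3513 (D = √(-3513) = I*√3513 ≈ 59.271*I)
D/t = (I*√3513)/6236 = (I*√3513)*(1/6236) = I*√3513/6236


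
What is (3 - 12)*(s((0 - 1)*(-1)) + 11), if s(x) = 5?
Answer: -144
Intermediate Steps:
(3 - 12)*(s((0 - 1)*(-1)) + 11) = (3 - 12)*(5 + 11) = -9*16 = -144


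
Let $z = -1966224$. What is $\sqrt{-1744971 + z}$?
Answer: $3 i \sqrt{412355} \approx 1926.4 i$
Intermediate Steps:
$\sqrt{-1744971 + z} = \sqrt{-1744971 - 1966224} = \sqrt{-3711195} = 3 i \sqrt{412355}$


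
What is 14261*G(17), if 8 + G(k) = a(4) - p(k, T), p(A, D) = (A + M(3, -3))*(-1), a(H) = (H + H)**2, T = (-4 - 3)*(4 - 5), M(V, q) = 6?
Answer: 1126619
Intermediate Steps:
T = 7 (T = -7*(-1) = 7)
a(H) = 4*H**2 (a(H) = (2*H)**2 = 4*H**2)
p(A, D) = -6 - A (p(A, D) = (A + 6)*(-1) = (6 + A)*(-1) = -6 - A)
G(k) = 62 + k (G(k) = -8 + (4*4**2 - (-6 - k)) = -8 + (4*16 + (6 + k)) = -8 + (64 + (6 + k)) = -8 + (70 + k) = 62 + k)
14261*G(17) = 14261*(62 + 17) = 14261*79 = 1126619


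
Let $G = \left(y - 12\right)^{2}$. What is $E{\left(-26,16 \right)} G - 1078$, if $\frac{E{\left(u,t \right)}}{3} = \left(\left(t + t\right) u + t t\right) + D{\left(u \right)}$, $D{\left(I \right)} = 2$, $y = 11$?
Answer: $-2800$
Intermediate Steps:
$E{\left(u,t \right)} = 6 + 3 t^{2} + 6 t u$ ($E{\left(u,t \right)} = 3 \left(\left(\left(t + t\right) u + t t\right) + 2\right) = 3 \left(\left(2 t u + t^{2}\right) + 2\right) = 3 \left(\left(t^{2} + 2 t u\right) + 2\right) = 3 \left(2 + t^{2} + 2 t u\right) = 6 + 3 t^{2} + 6 t u$)
$G = 1$ ($G = \left(11 - 12\right)^{2} = \left(-1\right)^{2} = 1$)
$E{\left(-26,16 \right)} G - 1078 = \left(6 + 3 \cdot 16^{2} + 6 \cdot 16 \left(-26\right)\right) 1 - 1078 = \left(6 + 3 \cdot 256 - 2496\right) 1 - 1078 = \left(6 + 768 - 2496\right) 1 - 1078 = \left(-1722\right) 1 - 1078 = -1722 - 1078 = -2800$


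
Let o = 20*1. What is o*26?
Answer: 520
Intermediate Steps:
o = 20
o*26 = 20*26 = 520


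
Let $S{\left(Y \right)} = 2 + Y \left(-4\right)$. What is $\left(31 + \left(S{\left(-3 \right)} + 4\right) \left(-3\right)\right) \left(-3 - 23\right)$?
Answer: $598$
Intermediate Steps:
$S{\left(Y \right)} = 2 - 4 Y$
$\left(31 + \left(S{\left(-3 \right)} + 4\right) \left(-3\right)\right) \left(-3 - 23\right) = \left(31 + \left(\left(2 - -12\right) + 4\right) \left(-3\right)\right) \left(-3 - 23\right) = \left(31 + \left(\left(2 + 12\right) + 4\right) \left(-3\right)\right) \left(-26\right) = \left(31 + \left(14 + 4\right) \left(-3\right)\right) \left(-26\right) = \left(31 + 18 \left(-3\right)\right) \left(-26\right) = \left(31 - 54\right) \left(-26\right) = \left(-23\right) \left(-26\right) = 598$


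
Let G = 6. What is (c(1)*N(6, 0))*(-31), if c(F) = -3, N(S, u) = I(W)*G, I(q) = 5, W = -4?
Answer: 2790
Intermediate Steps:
N(S, u) = 30 (N(S, u) = 5*6 = 30)
(c(1)*N(6, 0))*(-31) = -3*30*(-31) = -90*(-31) = 2790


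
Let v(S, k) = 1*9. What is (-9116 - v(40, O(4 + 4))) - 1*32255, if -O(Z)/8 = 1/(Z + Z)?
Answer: -41380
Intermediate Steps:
O(Z) = -4/Z (O(Z) = -8/(Z + Z) = -8*1/(2*Z) = -4/Z)
v(S, k) = 9
(-9116 - v(40, O(4 + 4))) - 1*32255 = (-9116 - 1*9) - 1*32255 = (-9116 - 9) - 32255 = -9125 - 32255 = -41380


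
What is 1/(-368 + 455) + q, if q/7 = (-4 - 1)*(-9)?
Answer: 27406/87 ≈ 315.01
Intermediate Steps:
q = 315 (q = 7*((-4 - 1)*(-9)) = 7*(-5*(-9)) = 7*45 = 315)
1/(-368 + 455) + q = 1/(-368 + 455) + 315 = 1/87 + 315 = 27406/87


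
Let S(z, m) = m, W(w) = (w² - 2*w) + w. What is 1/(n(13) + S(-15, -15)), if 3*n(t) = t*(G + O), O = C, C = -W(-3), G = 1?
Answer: -3/188 ≈ -0.015957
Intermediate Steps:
W(w) = w² - w
C = -12 (C = -(-3)*(-1 - 3) = -(-3)*(-4) = -1*12 = -12)
O = -12
n(t) = -11*t/3 (n(t) = (t*(1 - 12))/3 = (t*(-11))/3 = (-11*t)/3 = -11*t/3)
1/(n(13) + S(-15, -15)) = 1/(-11/3*13 - 15) = 1/(-143/3 - 15) = 1/(-188/3) = -3/188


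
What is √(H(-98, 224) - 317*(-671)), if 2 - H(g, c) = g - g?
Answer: 7*√4341 ≈ 461.20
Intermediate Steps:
H(g, c) = 2 (H(g, c) = 2 - (g - g) = 2 - 1*0 = 2 + 0 = 2)
√(H(-98, 224) - 317*(-671)) = √(2 - 317*(-671)) = √(2 + 212707) = √212709 = 7*√4341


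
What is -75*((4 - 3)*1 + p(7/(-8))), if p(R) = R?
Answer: -75/8 ≈ -9.3750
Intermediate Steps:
-75*((4 - 3)*1 + p(7/(-8))) = -75*((4 - 3)*1 + 7/(-8)) = -75*(1*1 + 7*(-1/8)) = -75*(1 - 7/8) = -75*1/8 = -75/8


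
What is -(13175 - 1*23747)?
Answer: 10572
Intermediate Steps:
-(13175 - 1*23747) = -(13175 - 23747) = -1*(-10572) = 10572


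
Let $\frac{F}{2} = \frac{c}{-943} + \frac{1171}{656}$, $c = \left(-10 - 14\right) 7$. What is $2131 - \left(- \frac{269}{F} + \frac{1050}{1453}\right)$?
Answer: $\frac{94634299161}{43039313} \approx 2198.8$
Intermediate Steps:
$c = -168$ ($c = \left(-24\right) 7 = -168$)
$F = \frac{29621}{7544}$ ($F = 2 \left(- \frac{168}{-943} + \frac{1171}{656}\right) = 2 \left(\left(-168\right) \left(- \frac{1}{943}\right) + 1171 \cdot \frac{1}{656}\right) = 2 \left(\frac{168}{943} + \frac{1171}{656}\right) = 2 \cdot \frac{29621}{15088} = \frac{29621}{7544} \approx 3.9264$)
$2131 - \left(- \frac{269}{F} + \frac{1050}{1453}\right) = 2131 - \left(- \frac{269}{\frac{29621}{7544}} + \frac{1050}{1453}\right) = 2131 - \left(\left(-269\right) \frac{7544}{29621} + 1050 \cdot \frac{1}{1453}\right) = 2131 - \left(- \frac{2029336}{29621} + \frac{1050}{1453}\right) = 2131 - - \frac{2917523158}{43039313} = 2131 + \frac{2917523158}{43039313} = \frac{94634299161}{43039313}$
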